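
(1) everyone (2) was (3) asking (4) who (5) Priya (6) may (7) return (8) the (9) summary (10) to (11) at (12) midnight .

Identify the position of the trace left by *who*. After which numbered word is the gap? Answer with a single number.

In situ: Priya may return the summary to who at midnight.
'who' is the object of the preposition 'to' (recipient of 'return'). It moves to the left edge, and the trace sits right after 'to':
Everyone was asking who Priya may return the summary to ___ at midnight.
'to' is word 10.

10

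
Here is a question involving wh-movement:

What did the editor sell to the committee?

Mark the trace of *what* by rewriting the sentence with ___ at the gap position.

What did the editor sell ___ to the committee?

Underlying clause: The editor did sell what to the committee.
'what' is the direct object of 'sell'. The gap is right after 'sell'.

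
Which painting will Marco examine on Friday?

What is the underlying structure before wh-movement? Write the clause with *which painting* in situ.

Marco will examine which painting on Friday.

'which painting' functions as the direct object of 'examine'. Wh-movement fronts it, leaving a gap right after 'examine':
Which painting will Marco examine ___ on Friday?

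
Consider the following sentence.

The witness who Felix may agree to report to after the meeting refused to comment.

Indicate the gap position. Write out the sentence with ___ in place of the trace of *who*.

'who' is the object of the preposition 'to'. The gap is right after 'to'.

The witness who Felix may agree to report to ___ after the meeting refused to comment.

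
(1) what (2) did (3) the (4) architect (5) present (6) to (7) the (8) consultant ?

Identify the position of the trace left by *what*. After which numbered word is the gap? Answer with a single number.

Pre-movement form: The architect did present what to the consultant.
'what' functions as the direct object of 'present'. It moves to the left edge, and the trace sits right after 'present':
What did the architect present ___ to the consultant?
'present' is word 5.

5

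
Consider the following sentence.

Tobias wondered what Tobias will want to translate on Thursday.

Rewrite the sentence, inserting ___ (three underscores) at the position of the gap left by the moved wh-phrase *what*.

Underlying clause: Tobias will want to translate what on Thursday.
'what' is the direct object of 'translate'. The gap is right after 'translate'.

Tobias wondered what Tobias will want to translate ___ on Thursday.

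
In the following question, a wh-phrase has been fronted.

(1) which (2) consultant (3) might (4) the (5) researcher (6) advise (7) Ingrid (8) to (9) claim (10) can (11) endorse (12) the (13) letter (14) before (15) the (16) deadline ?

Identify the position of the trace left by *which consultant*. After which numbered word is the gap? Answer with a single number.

Before movement: The researcher might advise Ingrid to claim which consultant can endorse the letter before the deadline.
'which consultant' is the subject of the clause embedded under 'claim'. Fronting leaves a gap immediately after 'claim':
Which consultant might the researcher advise Ingrid to claim ___ can endorse the letter before the deadline?
'claim' is word 9.

9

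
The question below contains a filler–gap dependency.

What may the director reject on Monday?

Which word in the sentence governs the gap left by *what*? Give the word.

In situ: The director may reject what on Monday.
'what' is the direct object of 'reject'. It moves to the left edge, and the trace sits right after 'reject':
What may the director reject ___ on Monday?

reject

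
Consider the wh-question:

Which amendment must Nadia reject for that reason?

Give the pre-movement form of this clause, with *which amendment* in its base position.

'which amendment' functions as the direct object of 'reject'. It moves to the left edge, and the trace sits right after 'reject':
Which amendment must Nadia reject ___ for that reason?

Nadia must reject which amendment for that reason.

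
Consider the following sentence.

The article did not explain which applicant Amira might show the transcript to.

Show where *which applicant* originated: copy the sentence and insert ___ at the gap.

In situ: Amira might show the transcript to which applicant.
'which applicant' is the object of the preposition 'to' (recipient of 'show'). The gap is right after 'to'.

The article did not explain which applicant Amira might show the transcript to ___.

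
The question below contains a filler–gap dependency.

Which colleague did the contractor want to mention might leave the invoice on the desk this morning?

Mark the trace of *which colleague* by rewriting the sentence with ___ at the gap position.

Underlying clause: The contractor did want to mention which colleague might leave the invoice on the desk this morning.
'which colleague' is the subject of the clause embedded under 'mention'. The gap is right after 'mention'.

Which colleague did the contractor want to mention ___ might leave the invoice on the desk this morning?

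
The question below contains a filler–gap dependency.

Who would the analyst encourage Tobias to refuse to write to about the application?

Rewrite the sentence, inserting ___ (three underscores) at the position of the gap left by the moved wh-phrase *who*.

In situ: The analyst would encourage Tobias to refuse to write to who about the application.
'who' is the object of the preposition 'to'. The gap is right after 'to'.

Who would the analyst encourage Tobias to refuse to write to ___ about the application?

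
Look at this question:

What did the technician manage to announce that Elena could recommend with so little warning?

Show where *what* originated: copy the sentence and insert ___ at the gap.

Pre-movement form: The technician did manage to announce that Elena could recommend what with so little warning.
'what' is the direct object of 'recommend'. The gap is right after 'recommend'.

What did the technician manage to announce that Elena could recommend ___ with so little warning?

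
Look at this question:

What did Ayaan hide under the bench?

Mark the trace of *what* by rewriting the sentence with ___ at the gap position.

What did Ayaan hide ___ under the bench?

Underlying clause: Ayaan did hide what under the bench.
The filler 'what' is interpreted as the direct object of 'hide'. The gap is right after 'hide'.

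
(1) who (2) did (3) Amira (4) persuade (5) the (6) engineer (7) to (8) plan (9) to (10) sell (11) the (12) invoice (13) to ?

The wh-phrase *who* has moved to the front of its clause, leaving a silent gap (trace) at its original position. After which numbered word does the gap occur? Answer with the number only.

13

In situ: Amira did persuade the engineer to plan to sell the invoice to who.
'who' functions as the object of the preposition 'to' (recipient of 'sell'). Wh-movement fronts it, leaving a gap right after 'to':
Who did Amira persuade the engineer to plan to sell the invoice to ___?
'to' is word 13.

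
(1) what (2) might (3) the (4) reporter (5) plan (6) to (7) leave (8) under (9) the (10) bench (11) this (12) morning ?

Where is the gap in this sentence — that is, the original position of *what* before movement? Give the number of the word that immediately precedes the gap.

Pre-movement form: The reporter might plan to leave what under the bench this morning.
'what' functions as the direct object of 'leave'. Wh-movement fronts it, leaving a gap right after 'leave':
What might the reporter plan to leave ___ under the bench this morning?
'leave' is word 7.

7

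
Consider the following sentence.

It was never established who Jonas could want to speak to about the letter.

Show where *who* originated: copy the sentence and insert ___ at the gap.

It was never established who Jonas could want to speak to ___ about the letter.

Pre-movement form: Jonas could want to speak to who about the letter.
The filler 'who' is interpreted as the object of the preposition 'to'. The gap is right after 'to'.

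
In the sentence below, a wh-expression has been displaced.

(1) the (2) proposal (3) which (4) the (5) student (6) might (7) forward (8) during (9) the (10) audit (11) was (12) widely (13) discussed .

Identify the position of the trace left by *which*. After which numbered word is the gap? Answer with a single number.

7

'which' is the direct object of 'forward'. Wh-movement fronts it, leaving a gap right after 'forward':
The proposal which the student might forward ___ during the audit was widely discussed.
'forward' is word 7.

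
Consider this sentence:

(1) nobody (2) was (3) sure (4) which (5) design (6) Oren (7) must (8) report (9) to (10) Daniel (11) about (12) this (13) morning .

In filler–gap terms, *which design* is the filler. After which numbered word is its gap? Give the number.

11

Pre-movement form: Oren must report to Daniel about which design this morning.
The filler 'which design' is interpreted as the object of the preposition 'about'. It moves to the left edge, and the trace sits right after 'about':
Nobody was sure which design Oren must report to Daniel about ___ this morning.
'about' is word 11.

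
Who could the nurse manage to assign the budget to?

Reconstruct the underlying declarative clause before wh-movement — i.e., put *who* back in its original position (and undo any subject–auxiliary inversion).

The nurse could manage to assign the budget to who.

The filler 'who' is interpreted as the object of the preposition 'to' (recipient of 'assign'). Wh-movement fronts it, leaving a gap right after 'to':
Who could the nurse manage to assign the budget to ___?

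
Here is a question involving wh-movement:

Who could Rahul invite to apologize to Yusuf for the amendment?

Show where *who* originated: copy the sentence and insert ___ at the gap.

Pre-movement form: Rahul could invite who to apologize to Yusuf for the amendment.
'who' functions as the direct object of 'invite'. The gap is right after 'invite'.

Who could Rahul invite ___ to apologize to Yusuf for the amendment?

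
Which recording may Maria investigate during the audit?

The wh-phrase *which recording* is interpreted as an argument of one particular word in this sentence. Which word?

Pre-movement form: Maria may investigate which recording during the audit.
'which recording' functions as the direct object of 'investigate'. Fronting leaves a gap immediately after 'investigate':
Which recording may Maria investigate ___ during the audit?

investigate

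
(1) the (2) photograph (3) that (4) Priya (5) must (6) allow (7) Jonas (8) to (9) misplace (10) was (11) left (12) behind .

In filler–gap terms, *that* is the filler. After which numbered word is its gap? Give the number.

9

The filler 'that' is interpreted as the direct object of 'misplace'. Wh-movement fronts it, leaving a gap right after 'misplace':
The photograph that Priya must allow Jonas to misplace ___ was left behind.
'misplace' is word 9.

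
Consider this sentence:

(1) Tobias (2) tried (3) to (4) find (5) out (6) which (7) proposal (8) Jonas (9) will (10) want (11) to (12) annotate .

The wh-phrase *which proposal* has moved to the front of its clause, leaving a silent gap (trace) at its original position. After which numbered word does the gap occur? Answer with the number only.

Underlying clause: Jonas will want to annotate which proposal.
'which proposal' functions as the direct object of 'annotate'. It moves to the left edge, and the trace sits right after 'annotate':
Tobias tried to find out which proposal Jonas will want to annotate ___.
'annotate' is word 12.

12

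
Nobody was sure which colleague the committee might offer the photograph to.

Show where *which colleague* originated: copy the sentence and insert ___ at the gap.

Nobody was sure which colleague the committee might offer the photograph to ___.

Underlying clause: The committee might offer the photograph to which colleague.
The filler 'which colleague' is interpreted as the object of the preposition 'to' (recipient of 'offer'). The gap is right after 'to'.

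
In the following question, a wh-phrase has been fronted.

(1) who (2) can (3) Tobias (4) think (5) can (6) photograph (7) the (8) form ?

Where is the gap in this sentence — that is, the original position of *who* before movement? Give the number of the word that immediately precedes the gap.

4

Pre-movement form: Tobias can think who can photograph the form.
'who' functions as the subject of the clause embedded under 'think'. Fronting leaves a gap immediately after 'think':
Who can Tobias think ___ can photograph the form?
'think' is word 4.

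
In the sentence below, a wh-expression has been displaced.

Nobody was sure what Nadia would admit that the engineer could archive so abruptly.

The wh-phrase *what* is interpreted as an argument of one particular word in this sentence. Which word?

Underlying clause: Nadia would admit that the engineer could archive what so abruptly.
'what' is the direct object of 'archive'. Fronting leaves a gap immediately after 'archive':
Nobody was sure what Nadia would admit that the engineer could archive ___ so abruptly.

archive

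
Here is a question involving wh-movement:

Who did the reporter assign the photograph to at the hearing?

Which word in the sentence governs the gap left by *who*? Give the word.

to

In situ: The reporter did assign the photograph to who at the hearing.
The filler 'who' is interpreted as the object of the preposition 'to' (recipient of 'assign'). Wh-movement fronts it, leaving a gap right after 'to':
Who did the reporter assign the photograph to ___ at the hearing?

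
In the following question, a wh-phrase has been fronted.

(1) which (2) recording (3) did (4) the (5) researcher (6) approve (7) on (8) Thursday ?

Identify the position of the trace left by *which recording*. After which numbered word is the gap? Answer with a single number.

6

In situ: The researcher did approve which recording on Thursday.
'which recording' is the direct object of 'approve'. Wh-movement fronts it, leaving a gap right after 'approve':
Which recording did the researcher approve ___ on Thursday?
'approve' is word 6.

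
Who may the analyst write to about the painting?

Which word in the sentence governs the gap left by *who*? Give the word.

to

Pre-movement form: The analyst may write to who about the painting.
'who' functions as the object of the preposition 'to'. Fronting leaves a gap immediately after 'to':
Who may the analyst write to ___ about the painting?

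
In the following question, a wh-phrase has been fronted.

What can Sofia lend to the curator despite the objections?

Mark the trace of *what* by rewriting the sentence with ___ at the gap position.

What can Sofia lend ___ to the curator despite the objections?

Before movement: Sofia can lend what to the curator despite the objections.
'what' is the direct object of 'lend'. The gap is right after 'lend'.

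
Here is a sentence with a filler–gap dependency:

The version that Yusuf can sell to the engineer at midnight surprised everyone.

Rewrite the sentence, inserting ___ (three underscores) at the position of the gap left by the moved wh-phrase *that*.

The filler 'that' is interpreted as the direct object of 'sell'. The gap is right after 'sell'.

The version that Yusuf can sell ___ to the engineer at midnight surprised everyone.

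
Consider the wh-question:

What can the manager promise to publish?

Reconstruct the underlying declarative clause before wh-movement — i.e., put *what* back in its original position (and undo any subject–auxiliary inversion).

The manager can promise to publish what.

'what' is the direct object of 'publish'. Fronting leaves a gap immediately after 'publish':
What can the manager promise to publish ___?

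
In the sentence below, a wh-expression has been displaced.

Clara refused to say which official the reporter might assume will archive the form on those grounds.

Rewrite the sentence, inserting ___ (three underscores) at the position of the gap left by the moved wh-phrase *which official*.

Underlying clause: The reporter might assume which official will archive the form on those grounds.
'which official' functions as the subject of the clause embedded under 'assume'. The gap is right after 'assume'.

Clara refused to say which official the reporter might assume ___ will archive the form on those grounds.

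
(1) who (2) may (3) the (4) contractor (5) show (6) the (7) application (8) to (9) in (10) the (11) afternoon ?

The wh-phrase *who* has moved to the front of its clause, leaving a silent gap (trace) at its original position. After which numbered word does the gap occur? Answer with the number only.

In situ: The contractor may show the application to who in the afternoon.
'who' is the object of the preposition 'to' (recipient of 'show'). Wh-movement fronts it, leaving a gap right after 'to':
Who may the contractor show the application to ___ in the afternoon?
'to' is word 8.

8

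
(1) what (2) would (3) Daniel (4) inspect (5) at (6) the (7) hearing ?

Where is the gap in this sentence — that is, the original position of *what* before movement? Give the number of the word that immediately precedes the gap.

4

Underlying clause: Daniel would inspect what at the hearing.
'what' functions as the direct object of 'inspect'. Fronting leaves a gap immediately after 'inspect':
What would Daniel inspect ___ at the hearing?
'inspect' is word 4.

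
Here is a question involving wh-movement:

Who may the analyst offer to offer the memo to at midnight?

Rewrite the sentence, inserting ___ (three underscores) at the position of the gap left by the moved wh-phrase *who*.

Who may the analyst offer to offer the memo to ___ at midnight?

Pre-movement form: The analyst may offer to offer the memo to who at midnight.
'who' is the object of the preposition 'to' (recipient of 'offer'). The gap is right after 'to'.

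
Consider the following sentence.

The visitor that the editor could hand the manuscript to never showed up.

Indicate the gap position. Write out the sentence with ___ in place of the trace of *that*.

The visitor that the editor could hand the manuscript to ___ never showed up.

The filler 'that' is interpreted as the object of the preposition 'to' (recipient of 'hand'). The gap is right after 'to'.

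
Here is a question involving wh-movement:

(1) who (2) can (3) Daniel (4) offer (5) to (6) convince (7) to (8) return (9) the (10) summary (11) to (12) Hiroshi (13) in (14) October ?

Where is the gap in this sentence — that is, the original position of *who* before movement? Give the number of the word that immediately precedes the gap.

6

Pre-movement form: Daniel can offer to convince who to return the summary to Hiroshi in October.
'who' functions as the direct object of 'convince'. Fronting leaves a gap immediately after 'convince':
Who can Daniel offer to convince ___ to return the summary to Hiroshi in October?
'convince' is word 6.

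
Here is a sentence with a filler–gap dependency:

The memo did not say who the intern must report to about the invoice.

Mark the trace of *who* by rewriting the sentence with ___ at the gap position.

The memo did not say who the intern must report to ___ about the invoice.

Pre-movement form: The intern must report to who about the invoice.
'who' functions as the object of the preposition 'to'. The gap is right after 'to'.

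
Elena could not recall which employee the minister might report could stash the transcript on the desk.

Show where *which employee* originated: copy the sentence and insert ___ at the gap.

Before movement: The minister might report which employee could stash the transcript on the desk.
The filler 'which employee' is interpreted as the subject of the clause embedded under 'report'. The gap is right after 'report'.

Elena could not recall which employee the minister might report ___ could stash the transcript on the desk.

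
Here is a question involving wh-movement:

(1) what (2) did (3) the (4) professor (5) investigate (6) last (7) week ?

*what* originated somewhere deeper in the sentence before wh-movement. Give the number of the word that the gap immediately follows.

5

In situ: The professor did investigate what last week.
'what' functions as the direct object of 'investigate'. Wh-movement fronts it, leaving a gap right after 'investigate':
What did the professor investigate ___ last week?
'investigate' is word 5.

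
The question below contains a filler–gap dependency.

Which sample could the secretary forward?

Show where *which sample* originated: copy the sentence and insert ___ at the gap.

Underlying clause: The secretary could forward which sample.
The filler 'which sample' is interpreted as the direct object of 'forward'. The gap is right after 'forward'.

Which sample could the secretary forward ___?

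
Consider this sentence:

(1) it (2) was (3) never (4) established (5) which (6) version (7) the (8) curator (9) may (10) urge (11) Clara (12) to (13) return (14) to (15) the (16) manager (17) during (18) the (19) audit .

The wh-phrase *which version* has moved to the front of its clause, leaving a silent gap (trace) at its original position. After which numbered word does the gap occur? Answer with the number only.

13

Before movement: The curator may urge Clara to return which version to the manager during the audit.
The filler 'which version' is interpreted as the direct object of 'return'. Wh-movement fronts it, leaving a gap right after 'return':
It was never established which version the curator may urge Clara to return ___ to the manager during the audit.
'return' is word 13.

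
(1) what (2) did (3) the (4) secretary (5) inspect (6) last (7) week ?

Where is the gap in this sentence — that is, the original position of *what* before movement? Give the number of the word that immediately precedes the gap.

5

Pre-movement form: The secretary did inspect what last week.
'what' functions as the direct object of 'inspect'. Fronting leaves a gap immediately after 'inspect':
What did the secretary inspect ___ last week?
'inspect' is word 5.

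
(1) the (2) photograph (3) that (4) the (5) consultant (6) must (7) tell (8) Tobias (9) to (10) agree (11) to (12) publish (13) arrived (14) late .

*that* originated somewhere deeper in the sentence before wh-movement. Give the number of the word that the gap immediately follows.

'that' is the direct object of 'publish'. It moves to the left edge, and the trace sits right after 'publish':
The photograph that the consultant must tell Tobias to agree to publish ___ arrived late.
'publish' is word 12.

12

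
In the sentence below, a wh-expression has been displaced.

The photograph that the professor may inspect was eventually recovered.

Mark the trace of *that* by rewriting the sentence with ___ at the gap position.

The filler 'that' is interpreted as the direct object of 'inspect'. The gap is right after 'inspect'.

The photograph that the professor may inspect ___ was eventually recovered.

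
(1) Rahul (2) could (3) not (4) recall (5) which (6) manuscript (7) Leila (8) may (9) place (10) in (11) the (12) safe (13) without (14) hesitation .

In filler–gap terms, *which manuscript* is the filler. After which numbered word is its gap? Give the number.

Pre-movement form: Leila may place which manuscript in the safe without hesitation.
'which manuscript' is the direct object of 'place'. It moves to the left edge, and the trace sits right after 'place':
Rahul could not recall which manuscript Leila may place ___ in the safe without hesitation.
'place' is word 9.

9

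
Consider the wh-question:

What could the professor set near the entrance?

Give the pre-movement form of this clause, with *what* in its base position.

The filler 'what' is interpreted as the direct object of 'set'. It moves to the left edge, and the trace sits right after 'set':
What could the professor set ___ near the entrance?

The professor could set what near the entrance.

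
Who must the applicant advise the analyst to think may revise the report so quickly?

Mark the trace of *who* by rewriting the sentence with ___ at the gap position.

In situ: The applicant must advise the analyst to think who may revise the report so quickly.
The filler 'who' is interpreted as the subject of the clause embedded under 'think'. The gap is right after 'think'.

Who must the applicant advise the analyst to think ___ may revise the report so quickly?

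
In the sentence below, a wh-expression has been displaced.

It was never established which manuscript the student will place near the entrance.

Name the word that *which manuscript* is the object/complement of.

place

Pre-movement form: The student will place which manuscript near the entrance.
'which manuscript' is the direct object of 'place'. It moves to the left edge, and the trace sits right after 'place':
It was never established which manuscript the student will place ___ near the entrance.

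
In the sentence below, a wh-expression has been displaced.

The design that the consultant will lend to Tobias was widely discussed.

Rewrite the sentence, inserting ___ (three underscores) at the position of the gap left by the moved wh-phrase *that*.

'that' functions as the direct object of 'lend'. The gap is right after 'lend'.

The design that the consultant will lend ___ to Tobias was widely discussed.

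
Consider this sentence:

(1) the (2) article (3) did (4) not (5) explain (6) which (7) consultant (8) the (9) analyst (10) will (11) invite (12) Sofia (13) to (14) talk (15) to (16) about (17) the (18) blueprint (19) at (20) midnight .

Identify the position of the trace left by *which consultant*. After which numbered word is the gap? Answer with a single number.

15

Before movement: The analyst will invite Sofia to talk to which consultant about the blueprint at midnight.
'which consultant' functions as the object of the preposition 'to'. Wh-movement fronts it, leaving a gap right after 'to':
The article did not explain which consultant the analyst will invite Sofia to talk to ___ about the blueprint at midnight.
'to' is word 15.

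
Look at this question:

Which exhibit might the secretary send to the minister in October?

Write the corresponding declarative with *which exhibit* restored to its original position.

The filler 'which exhibit' is interpreted as the direct object of 'send'. It moves to the left edge, and the trace sits right after 'send':
Which exhibit might the secretary send ___ to the minister in October?

The secretary might send which exhibit to the minister in October.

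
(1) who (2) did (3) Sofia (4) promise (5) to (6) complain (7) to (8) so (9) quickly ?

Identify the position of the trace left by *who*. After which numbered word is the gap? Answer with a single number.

Underlying clause: Sofia did promise to complain to who so quickly.
'who' functions as the object of the preposition 'to'. Wh-movement fronts it, leaving a gap right after 'to':
Who did Sofia promise to complain to ___ so quickly?
'to' is word 7.

7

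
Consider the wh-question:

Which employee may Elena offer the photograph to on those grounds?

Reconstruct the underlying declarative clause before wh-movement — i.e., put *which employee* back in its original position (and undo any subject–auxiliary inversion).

'which employee' is the object of the preposition 'to' (recipient of 'offer'). Wh-movement fronts it, leaving a gap right after 'to':
Which employee may Elena offer the photograph to ___ on those grounds?

Elena may offer the photograph to which employee on those grounds.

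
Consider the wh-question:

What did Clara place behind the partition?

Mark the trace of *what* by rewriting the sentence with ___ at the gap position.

What did Clara place ___ behind the partition?

In situ: Clara did place what behind the partition.
'what' functions as the direct object of 'place'. The gap is right after 'place'.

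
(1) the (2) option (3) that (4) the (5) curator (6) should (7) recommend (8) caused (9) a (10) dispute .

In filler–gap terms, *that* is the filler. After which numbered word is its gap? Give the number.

'that' is the direct object of 'recommend'. Wh-movement fronts it, leaving a gap right after 'recommend':
The option that the curator should recommend ___ caused a dispute.
'recommend' is word 7.

7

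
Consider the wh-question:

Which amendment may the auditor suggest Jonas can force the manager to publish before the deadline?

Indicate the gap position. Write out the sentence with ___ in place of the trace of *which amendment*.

Which amendment may the auditor suggest Jonas can force the manager to publish ___ before the deadline?

Before movement: The auditor may suggest Jonas can force the manager to publish which amendment before the deadline.
'which amendment' is the direct object of 'publish'. The gap is right after 'publish'.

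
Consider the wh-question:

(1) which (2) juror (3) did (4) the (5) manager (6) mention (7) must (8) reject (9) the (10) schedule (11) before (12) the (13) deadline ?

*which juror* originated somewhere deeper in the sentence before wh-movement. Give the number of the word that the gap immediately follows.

Underlying clause: The manager did mention which juror must reject the schedule before the deadline.
'which juror' functions as the subject of the clause embedded under 'mention'. Fronting leaves a gap immediately after 'mention':
Which juror did the manager mention ___ must reject the schedule before the deadline?
'mention' is word 6.

6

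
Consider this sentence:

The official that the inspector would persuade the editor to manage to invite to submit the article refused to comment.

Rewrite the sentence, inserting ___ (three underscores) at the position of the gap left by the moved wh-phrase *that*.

'that' functions as the direct object of 'invite'. The gap is right after 'invite'.

The official that the inspector would persuade the editor to manage to invite ___ to submit the article refused to comment.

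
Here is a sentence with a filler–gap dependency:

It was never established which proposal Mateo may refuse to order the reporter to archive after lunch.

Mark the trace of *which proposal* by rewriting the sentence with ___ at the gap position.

Pre-movement form: Mateo may refuse to order the reporter to archive which proposal after lunch.
The filler 'which proposal' is interpreted as the direct object of 'archive'. The gap is right after 'archive'.

It was never established which proposal Mateo may refuse to order the reporter to archive ___ after lunch.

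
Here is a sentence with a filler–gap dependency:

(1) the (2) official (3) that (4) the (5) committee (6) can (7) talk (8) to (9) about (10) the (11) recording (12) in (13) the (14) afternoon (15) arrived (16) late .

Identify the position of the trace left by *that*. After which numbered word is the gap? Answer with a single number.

8

'that' is the object of the preposition 'to'. Fronting leaves a gap immediately after 'to':
The official that the committee can talk to ___ about the recording in the afternoon arrived late.
'to' is word 8.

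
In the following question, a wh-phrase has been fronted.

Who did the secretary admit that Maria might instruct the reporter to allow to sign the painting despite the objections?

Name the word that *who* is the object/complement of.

allow

In situ: The secretary did admit that Maria might instruct the reporter to allow who to sign the painting despite the objections.
'who' functions as the direct object of 'allow'. It moves to the left edge, and the trace sits right after 'allow':
Who did the secretary admit that Maria might instruct the reporter to allow ___ to sign the painting despite the objections?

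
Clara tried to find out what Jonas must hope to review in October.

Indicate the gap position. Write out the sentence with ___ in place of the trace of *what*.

Clara tried to find out what Jonas must hope to review ___ in October.

Before movement: Jonas must hope to review what in October.
'what' is the direct object of 'review'. The gap is right after 'review'.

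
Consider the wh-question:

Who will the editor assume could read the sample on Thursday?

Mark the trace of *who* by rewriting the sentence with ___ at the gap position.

Underlying clause: The editor will assume who could read the sample on Thursday.
'who' is the subject of the clause embedded under 'assume'. The gap is right after 'assume'.

Who will the editor assume ___ could read the sample on Thursday?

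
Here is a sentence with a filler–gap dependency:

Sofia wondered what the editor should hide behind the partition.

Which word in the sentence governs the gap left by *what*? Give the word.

In situ: The editor should hide what behind the partition.
'what' functions as the direct object of 'hide'. Fronting leaves a gap immediately after 'hide':
Sofia wondered what the editor should hide ___ behind the partition.

hide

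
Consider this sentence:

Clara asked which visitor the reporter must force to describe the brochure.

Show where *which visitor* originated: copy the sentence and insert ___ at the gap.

Clara asked which visitor the reporter must force ___ to describe the brochure.

Pre-movement form: The reporter must force which visitor to describe the brochure.
'which visitor' is the direct object of 'force'. The gap is right after 'force'.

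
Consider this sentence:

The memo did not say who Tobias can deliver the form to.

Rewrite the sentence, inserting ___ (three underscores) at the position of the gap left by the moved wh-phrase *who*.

Before movement: Tobias can deliver the form to who.
'who' functions as the object of the preposition 'to' (recipient of 'deliver'). The gap is right after 'to'.

The memo did not say who Tobias can deliver the form to ___.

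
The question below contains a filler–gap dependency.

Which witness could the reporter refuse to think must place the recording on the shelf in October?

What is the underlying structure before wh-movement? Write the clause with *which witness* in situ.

The reporter could refuse to think which witness must place the recording on the shelf in October.

The filler 'which witness' is interpreted as the subject of the clause embedded under 'think'. It moves to the left edge, and the trace sits right after 'think':
Which witness could the reporter refuse to think ___ must place the recording on the shelf in October?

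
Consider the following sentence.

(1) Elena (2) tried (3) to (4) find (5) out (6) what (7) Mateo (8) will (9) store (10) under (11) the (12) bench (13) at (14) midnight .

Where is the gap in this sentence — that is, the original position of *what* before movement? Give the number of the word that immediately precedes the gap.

9

Pre-movement form: Mateo will store what under the bench at midnight.
'what' is the direct object of 'store'. It moves to the left edge, and the trace sits right after 'store':
Elena tried to find out what Mateo will store ___ under the bench at midnight.
'store' is word 9.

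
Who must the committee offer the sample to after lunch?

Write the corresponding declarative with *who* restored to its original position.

The filler 'who' is interpreted as the object of the preposition 'to' (recipient of 'offer'). Wh-movement fronts it, leaving a gap right after 'to':
Who must the committee offer the sample to ___ after lunch?

The committee must offer the sample to who after lunch.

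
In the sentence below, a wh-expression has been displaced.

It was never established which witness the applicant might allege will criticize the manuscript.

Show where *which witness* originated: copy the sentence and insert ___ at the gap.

Pre-movement form: The applicant might allege which witness will criticize the manuscript.
'which witness' functions as the subject of the clause embedded under 'allege'. The gap is right after 'allege'.

It was never established which witness the applicant might allege ___ will criticize the manuscript.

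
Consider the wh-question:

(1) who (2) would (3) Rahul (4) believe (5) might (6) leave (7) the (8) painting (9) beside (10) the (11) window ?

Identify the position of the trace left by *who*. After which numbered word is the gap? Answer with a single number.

In situ: Rahul would believe who might leave the painting beside the window.
'who' functions as the subject of the clause embedded under 'believe'. It moves to the left edge, and the trace sits right after 'believe':
Who would Rahul believe ___ might leave the painting beside the window?
'believe' is word 4.

4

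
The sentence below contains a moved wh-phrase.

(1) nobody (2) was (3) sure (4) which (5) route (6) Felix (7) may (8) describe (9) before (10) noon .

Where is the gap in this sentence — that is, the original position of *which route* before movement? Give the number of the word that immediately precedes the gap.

Before movement: Felix may describe which route before noon.
'which route' is the direct object of 'describe'. It moves to the left edge, and the trace sits right after 'describe':
Nobody was sure which route Felix may describe ___ before noon.
'describe' is word 8.

8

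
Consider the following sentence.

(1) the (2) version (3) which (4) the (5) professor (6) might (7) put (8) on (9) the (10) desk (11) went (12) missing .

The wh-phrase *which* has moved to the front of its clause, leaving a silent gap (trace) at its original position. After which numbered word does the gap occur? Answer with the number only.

7

'which' functions as the direct object of 'put'. It moves to the left edge, and the trace sits right after 'put':
The version which the professor might put ___ on the desk went missing.
'put' is word 7.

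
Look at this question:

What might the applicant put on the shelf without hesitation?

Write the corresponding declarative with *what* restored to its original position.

The applicant might put what on the shelf without hesitation.

'what' functions as the direct object of 'put'. Wh-movement fronts it, leaving a gap right after 'put':
What might the applicant put ___ on the shelf without hesitation?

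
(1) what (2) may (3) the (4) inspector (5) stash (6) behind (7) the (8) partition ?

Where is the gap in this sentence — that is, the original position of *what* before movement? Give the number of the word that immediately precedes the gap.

5

Before movement: The inspector may stash what behind the partition.
The filler 'what' is interpreted as the direct object of 'stash'. Fronting leaves a gap immediately after 'stash':
What may the inspector stash ___ behind the partition?
'stash' is word 5.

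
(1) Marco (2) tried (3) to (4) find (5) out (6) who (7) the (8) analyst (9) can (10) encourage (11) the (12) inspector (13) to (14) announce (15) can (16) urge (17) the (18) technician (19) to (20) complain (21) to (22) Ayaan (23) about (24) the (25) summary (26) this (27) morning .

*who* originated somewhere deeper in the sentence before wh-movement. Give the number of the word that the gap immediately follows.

14

Underlying clause: The analyst can encourage the inspector to announce who can urge the technician to complain to Ayaan about the summary this morning.
'who' functions as the subject of the clause embedded under 'announce'. It moves to the left edge, and the trace sits right after 'announce':
Marco tried to find out who the analyst can encourage the inspector to announce ___ can urge the technician to complain to Ayaan about the summary this morning.
'announce' is word 14.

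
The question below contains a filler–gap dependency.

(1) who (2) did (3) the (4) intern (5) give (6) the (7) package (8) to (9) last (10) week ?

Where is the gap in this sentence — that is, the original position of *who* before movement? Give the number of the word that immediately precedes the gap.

Before movement: The intern did give the package to who last week.
'who' is the object of the preposition 'to' (recipient of 'give'). Wh-movement fronts it, leaving a gap right after 'to':
Who did the intern give the package to ___ last week?
'to' is word 8.

8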